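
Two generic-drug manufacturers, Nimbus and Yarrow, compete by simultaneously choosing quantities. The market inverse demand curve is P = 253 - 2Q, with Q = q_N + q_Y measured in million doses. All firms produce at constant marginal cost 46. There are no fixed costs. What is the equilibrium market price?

Each firm earns π_i = (253 - 2Q)q_i - 46q_i.
Setting ∂π_i/∂q_i = 0 with rivals' quantities fixed: 207 - 4q_i - 2q_j = 0.
By symmetry each firm produces the same amount; substituting q_j = q_i yields q_i = 207/6 = 69/2.
Total output Q = 69, so price P = 253 - 2·69 = 115.

115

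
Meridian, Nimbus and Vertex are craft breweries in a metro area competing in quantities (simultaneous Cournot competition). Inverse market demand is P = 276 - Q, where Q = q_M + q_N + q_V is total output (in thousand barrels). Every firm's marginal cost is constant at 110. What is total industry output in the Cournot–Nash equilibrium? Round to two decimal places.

124.50

Each firm earns π_i = (276 - Q)q_i - 110q_i.
Setting ∂π_i/∂q_i = 0 with rivals' quantities fixed: 166 - 2q_i - Σ_{j≠i} q_j = 0.
With identical firms every q_j equals q_i, so Σ_{j≠i} q_j = 2q_i and 166 = 4q_i, giving q_i = 83/2.
Total output Q = 83/2 + 83/2 + 83/2 = 249/2.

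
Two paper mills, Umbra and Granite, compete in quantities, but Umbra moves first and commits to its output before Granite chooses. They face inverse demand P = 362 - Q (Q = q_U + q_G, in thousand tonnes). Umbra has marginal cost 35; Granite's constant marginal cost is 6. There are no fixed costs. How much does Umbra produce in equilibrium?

149

Solve by backward induction. Given q_U, the follower Granite maximises π_G = (362 - q_U - q_G)q_G - 6q_G.
Setting the follower's marginal profit to zero, 356 - q_U - 2q_G = 0, i.e. q_G = (356 - q_U)/2.
The leader anticipates this reaction. Substituting into P = 362 - Q gives P = 184 - (1/2)q_U, so π_U = (184 - (1/2)q_U)q_U - 35q_U.
The leader's first-order condition 149 - q_U = 0 yields q_U = 149.
Then q_G = (356 - 149)/2 = 207/2.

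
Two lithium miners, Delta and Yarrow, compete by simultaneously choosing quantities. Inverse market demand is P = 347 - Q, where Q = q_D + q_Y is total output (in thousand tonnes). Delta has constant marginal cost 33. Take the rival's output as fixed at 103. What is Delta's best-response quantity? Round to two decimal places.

With the rival's output fixed at 103, Delta's profit is π_D = (347 - 103 - q_D)q_D - (33q_D) = (244 - q_D)q_D - (33q_D).
∂π_D/∂q_D = 211 - 2q_D = 0, so q_D = 211/2.

105.50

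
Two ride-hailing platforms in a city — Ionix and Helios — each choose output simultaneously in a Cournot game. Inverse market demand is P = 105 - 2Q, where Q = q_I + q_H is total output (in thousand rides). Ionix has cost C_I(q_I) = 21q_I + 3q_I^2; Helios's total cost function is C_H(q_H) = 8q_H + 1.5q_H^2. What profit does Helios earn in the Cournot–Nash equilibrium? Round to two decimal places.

Ionix's profit: π_I = (105 - 2Q)q_I - (21q_I + 3q_I²). Setting ∂π_I/∂q_I = 0: 84 - 10q_I - 2(q_H) = 0.
Helios's profit: π_H = (105 - 2Q)q_H - (8q_H + (3/2)q_H²). Setting ∂π_H/∂q_H = 0: 97 - 7q_H - 2(q_I) = 0.
Rearranging gives the reaction functions q_I = (84 - 2q_H)/10 and q_H = (97 - 2q_I)/7.
Substituting one into the other gives q_I = 197/33 and q_H = 401/33.
Price P = 105 - 2·(598/33) = 68.7576.
Helios's profit: 68.7576·(401/33) - 8·(401/33) - (3/2)(401/33)² = 516.8076.

516.81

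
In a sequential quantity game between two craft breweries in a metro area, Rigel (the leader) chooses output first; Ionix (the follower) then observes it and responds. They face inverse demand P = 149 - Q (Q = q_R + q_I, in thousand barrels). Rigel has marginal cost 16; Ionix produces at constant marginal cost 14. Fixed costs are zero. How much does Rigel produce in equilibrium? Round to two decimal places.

The follower Ionix best-responds to any q_R: π_I = (149 - Q)q_I - 14q_I.
Setting the follower's marginal profit to zero, 135 - q_R - 2q_I = 0, i.e. q_I = (135 - q_R)/2.
The leader anticipates this reaction. Substituting into P = 149 - Q gives P = 163/2 - (1/2)q_R, so π_R = (163/2 - (1/2)q_R)q_R - 16q_R.
Leader FOC: 131/2 - q_R = 0, so q_R = 131/2.
Then q_I = (135 - 131/2)/2 = 139/4.

65.50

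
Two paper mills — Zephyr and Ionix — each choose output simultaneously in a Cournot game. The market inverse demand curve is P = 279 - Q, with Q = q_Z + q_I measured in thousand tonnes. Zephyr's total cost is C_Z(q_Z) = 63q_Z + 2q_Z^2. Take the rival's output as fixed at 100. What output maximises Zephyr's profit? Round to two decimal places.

19.33

With the rival's output fixed at 100, Zephyr's profit is π_Z = (279 - 100 - q_Z)q_Z - (63q_Z + 2q_Z²) = (179 - q_Z)q_Z - (63q_Z + 2q_Z²).
∂π_Z/∂q_Z = 116 - 6q_Z = 0, so q_Z = 58/3.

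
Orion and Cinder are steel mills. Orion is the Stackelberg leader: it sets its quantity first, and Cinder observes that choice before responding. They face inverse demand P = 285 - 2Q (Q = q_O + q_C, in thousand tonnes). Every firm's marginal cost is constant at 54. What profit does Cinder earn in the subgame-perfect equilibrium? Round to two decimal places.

Solve by backward induction. Given q_O, the follower Cinder maximises π_C = (285 - 2q_O - 2q_C)q_C - 54q_C.
∂π_C/∂q_C = 231 - 2q_O - 4q_C = 0 gives the reaction function q_C = (231 - 2q_O)/4.
The leader anticipates this reaction. Substituting into P = 285 - 2Q gives P = 339/2 - q_O, so π_O = (339/2 - q_O)q_O - 54q_O.
Maximising: ∂π_O/∂q_O = 231/2 - 2q_O = 0, giving q_O = 231/4.
Then q_C = (231 - 2·(231/4))/4 = 231/8.
Price P = 285 - 2·(693/8) = 447/4.
Cinder's profit: (447/4 - 54)·(231/8) = 1667.5313.

1667.53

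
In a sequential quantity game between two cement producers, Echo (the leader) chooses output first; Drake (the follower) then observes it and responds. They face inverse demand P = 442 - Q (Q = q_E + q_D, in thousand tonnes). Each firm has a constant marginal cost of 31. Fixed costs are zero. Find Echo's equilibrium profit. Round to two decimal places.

21115.13

Solve by backward induction. Given q_E, the follower Drake maximises π_D = (442 - q_E - q_D)q_D - 31q_D.
∂π_D/∂q_D = 411 - q_E - 2q_D = 0 gives the reaction function q_D = (411 - q_E)/2.
Echo substitutes q_D(q_E) into its own profit: π_E = q_E(442 - q_E - (411 - q_E)/2) - 31q_E = (473/2 - (1/2)q_E)q_E - 31q_E.
Maximising: ∂π_E/∂q_E = 411/2 - q_E = 0, giving q_E = 411/2.
Then q_D = (411 - 411/2)/2 = 411/4.
Price P = 442 - 1233/4 = 535/4.
Echo's profit: (535/4 - 31)·(411/2) = 21115.1250.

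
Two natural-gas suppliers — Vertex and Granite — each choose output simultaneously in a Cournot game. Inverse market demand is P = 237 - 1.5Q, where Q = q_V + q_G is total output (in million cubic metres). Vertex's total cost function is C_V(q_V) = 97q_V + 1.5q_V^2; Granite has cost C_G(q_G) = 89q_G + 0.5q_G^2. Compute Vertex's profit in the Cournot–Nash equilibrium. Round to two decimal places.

724.50

Vertex's profit: π_V = (237 - 1.5Q)q_V - (97q_V + (3/2)q_V²). Setting ∂π_V/∂q_V = 0: 140 - 6q_V - (3/2)(q_G) = 0.
Granite's profit: π_G = (237 - 1.5Q)q_G - (89q_G + (1/2)q_G²). Setting ∂π_G/∂q_G = 0: 148 - 4q_G - (3/2)(q_V) = 0.
Rearranging gives the reaction functions q_V = (140 - (3/2)q_G)/6 and q_G = (148 - (3/2)q_V)/4.
Substituting one into the other gives q_V = 1352/87 and q_G = 904/29.
Price P = 237 - (3/2)·46.7126 = 166.9310.
Vertex's profit: 166.9310·(1352/87) - 97·(1352/87) - (3/2)(1352/87)² = 724.4962.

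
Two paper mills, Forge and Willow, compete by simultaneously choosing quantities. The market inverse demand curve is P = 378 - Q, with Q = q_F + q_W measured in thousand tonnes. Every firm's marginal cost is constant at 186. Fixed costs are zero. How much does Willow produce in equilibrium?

64

Each firm earns π_i = (378 - Q)q_i - 186q_i.
Setting ∂π_i/∂q_i = 0 with rivals' quantities fixed: 192 - 2q_i - q_j = 0.
By symmetry each firm produces the same amount; substituting q_j = q_i yields q_i = 192/3 = 64.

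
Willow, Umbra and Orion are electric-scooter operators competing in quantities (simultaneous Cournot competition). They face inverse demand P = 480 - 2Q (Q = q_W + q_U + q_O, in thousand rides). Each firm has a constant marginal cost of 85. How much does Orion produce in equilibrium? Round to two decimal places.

Each firm earns π_i = (480 - 2Q)q_i - 85q_i.
First-order condition (treating rivals' output as given): 395 - 4q_i - 2·Σ_{j≠i} q_j = 0.
By symmetry each firm produces the same amount; substituting Σ_{j≠i} q_j = 2q_i yields q_i = 395/8.

49.38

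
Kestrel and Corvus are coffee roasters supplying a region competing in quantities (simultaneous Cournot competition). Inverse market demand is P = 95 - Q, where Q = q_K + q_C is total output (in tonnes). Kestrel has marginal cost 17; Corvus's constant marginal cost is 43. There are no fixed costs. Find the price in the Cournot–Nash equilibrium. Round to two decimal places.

51.67

Kestrel's profit: π_K = (95 - Q)q_K - (17q_K). Setting ∂π_K/∂q_K = 0: 78 - 2q_K - (q_C) = 0.
Corvus's first-order condition: 52 - 2q_C - (q_K) = 0.
So q_K = (78 - q_C)/2 and q_C = (52 - q_K)/2.
Substituting one into the other gives q_K = 104/3 and q_C = 26/3.
Total output Q = 130/3, so price P = 95 - 130/3 = 155/3.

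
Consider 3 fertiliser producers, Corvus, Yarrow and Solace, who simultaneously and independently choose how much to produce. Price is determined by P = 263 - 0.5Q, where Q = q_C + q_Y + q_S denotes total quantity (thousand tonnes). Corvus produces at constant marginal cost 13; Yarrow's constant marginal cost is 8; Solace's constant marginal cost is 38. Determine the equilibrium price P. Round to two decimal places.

80.50

Corvus's profit: π_C = (263 - 0.5Q)q_C - (13q_C). Setting ∂π_C/∂q_C = 0: 250 - q_C - (1/2)(q_Y + q_S) = 0.
Yarrow's profit: π_Y = (263 - 0.5Q)q_Y - (8q_Y). Setting ∂π_Y/∂q_Y = 0: 255 - q_Y - (1/2)(q_C + q_S) = 0.
Solace's profit: π_S = (263 - 0.5Q)q_S - (38q_S). Setting ∂π_S/∂q_S = 0: 225 - q_S - (1/2)(q_C + q_Y) = 0.
Summing all 3 equations gives 730 − 2Q = 0, hence Q = 365.
Back-substituting: q_C = (250 − 365/2)/(1/2) = 135, q_Y = (255 − 365/2)/(1/2) = 145, q_S = (225 − 365/2)/(1/2) = 85.
Total output Q = 365, so price P = 263 - (1/2)·365 = 161/2.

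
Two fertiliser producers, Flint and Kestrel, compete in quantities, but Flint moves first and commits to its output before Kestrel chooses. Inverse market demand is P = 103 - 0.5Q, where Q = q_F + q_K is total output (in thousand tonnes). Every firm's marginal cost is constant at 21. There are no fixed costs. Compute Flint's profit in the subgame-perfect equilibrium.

The follower Kestrel best-responds to any q_F: π_K = (103 - 0.5Q)q_K - 21q_K.
∂π_K/∂q_K = 82 - (1/2)q_F - q_K = 0 gives the reaction function q_K = (82 - (1/2)q_F).
Flint substitutes q_K(q_F) into its own profit: π_F = q_F(103 - (1/2)q_F - (82 - (1/2)q_F)/2) - 21q_F = (62 - (1/4)q_F)q_F - 21q_F.
The leader's first-order condition 41 - (1/2)q_F = 0 yields q_F = 82.
Then q_K = (82 - (1/2)·82) = 41.
Price P = 103 - (1/2)·123 = 83/2.
Flint's profit: (83/2 - 21)·82 = 1681.

1681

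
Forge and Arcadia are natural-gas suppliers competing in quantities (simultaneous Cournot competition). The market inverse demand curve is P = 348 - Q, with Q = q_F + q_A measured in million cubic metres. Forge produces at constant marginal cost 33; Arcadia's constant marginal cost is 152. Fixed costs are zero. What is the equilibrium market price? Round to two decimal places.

177.67

Forge's profit: π_F = (348 - Q)q_F - (33q_F). Setting ∂π_F/∂q_F = 0: 315 - 2q_F - (q_A) = 0.
Arcadia's profit: π_A = (348 - Q)q_A - (152q_A). Setting ∂π_A/∂q_A = 0: 196 - 2q_A - (q_F) = 0.
Rearranging gives the reaction functions q_F = (315 - q_A)/2 and q_A = (196 - q_F)/2.
Substituting one into the other gives q_F = 434/3 and q_A = 77/3.
Total output Q = 511/3, so price P = 348 - 511/3 = 533/3.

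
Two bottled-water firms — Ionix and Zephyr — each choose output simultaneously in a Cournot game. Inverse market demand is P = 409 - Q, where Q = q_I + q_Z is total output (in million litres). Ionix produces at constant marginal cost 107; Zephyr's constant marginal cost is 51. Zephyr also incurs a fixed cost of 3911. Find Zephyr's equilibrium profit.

Ionix's profit: π_I = (409 - Q)q_I - (107q_I). Setting ∂π_I/∂q_I = 0: 302 - 2q_I - (q_Z) = 0.
Zephyr's profit: π_Z = (409 - Q)q_Z - (51q_Z). Setting ∂π_Z/∂q_Z = 0: 358 - 2q_Z - (q_I) = 0.
So q_I = (302 - q_Z)/2 and q_Z = (358 - q_I)/2.
Substituting one into the other gives q_I = 82 and q_Z = 138.
Price P = 409 - 220 = 189.
Zephyr's profit: (189 - 51)·138 - 3911 = 15133.

15133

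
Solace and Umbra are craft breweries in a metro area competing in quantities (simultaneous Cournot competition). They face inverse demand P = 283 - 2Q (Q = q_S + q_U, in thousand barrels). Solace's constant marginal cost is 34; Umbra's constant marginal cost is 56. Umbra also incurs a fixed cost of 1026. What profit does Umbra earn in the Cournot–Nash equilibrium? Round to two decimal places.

Solace's profit: π_S = (283 - 2Q)q_S - (34q_S). Setting ∂π_S/∂q_S = 0: 249 - 4q_S - 2(q_U) = 0.
Umbra's first-order condition: 227 - 4q_U - 2(q_S) = 0.
So q_S = (249 - 2q_U)/4 and q_U = (227 - 2q_S)/4.
Solving the pair: q_S = 271/6, q_U = 205/6.
Price P = 283 - 2·(238/3) = 373/3.
Umbra's profit: (373/3 - 56)·(205/6) - 1026 = 1308.7222.

1308.72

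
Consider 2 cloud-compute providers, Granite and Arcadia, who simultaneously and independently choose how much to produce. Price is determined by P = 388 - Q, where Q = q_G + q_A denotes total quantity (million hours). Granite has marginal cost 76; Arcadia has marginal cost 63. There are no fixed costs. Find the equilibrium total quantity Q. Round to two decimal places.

Granite's profit: π_G = (388 - Q)q_G - (76q_G). Setting ∂π_G/∂q_G = 0: 312 - 2q_G - (q_A) = 0.
Arcadia's profit: π_A = (388 - Q)q_A - (63q_A). Setting ∂π_A/∂q_A = 0: 325 - 2q_A - (q_G) = 0.
Best responses: q_G = (312 - q_A)/2, q_A = (325 - q_G)/2.
Substituting one into the other gives q_G = 299/3 and q_A = 338/3.
Total output Q = 299/3 + 338/3 = 637/3.

212.33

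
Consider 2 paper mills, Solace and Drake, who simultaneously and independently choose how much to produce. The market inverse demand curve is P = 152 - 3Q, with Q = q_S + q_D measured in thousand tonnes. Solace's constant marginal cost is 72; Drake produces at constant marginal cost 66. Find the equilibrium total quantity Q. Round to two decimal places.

18.44

Solace's profit: π_S = (152 - 3Q)q_S - (72q_S). Setting ∂π_S/∂q_S = 0: 80 - 6q_S - 3(q_D) = 0.
Drake's first-order condition: 86 - 6q_D - 3(q_S) = 0.
So q_S = (80 - 3q_D)/6 and q_D = (86 - 3q_S)/6.
Substituting one into the other gives q_S = 74/9 and q_D = 92/9.
Total output Q = 74/9 + 92/9 = 166/9.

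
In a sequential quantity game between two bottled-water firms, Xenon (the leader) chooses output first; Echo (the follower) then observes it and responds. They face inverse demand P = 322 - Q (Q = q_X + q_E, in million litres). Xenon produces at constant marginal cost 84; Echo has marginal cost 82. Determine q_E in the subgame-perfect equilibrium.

The follower Echo best-responds to any q_X: π_E = (322 - Q)q_E - 82q_E.
Setting the follower's marginal profit to zero, 240 - q_X - 2q_E = 0, i.e. q_E = (240 - q_X)/2.
The leader anticipates this reaction. Substituting into P = 322 - Q gives P = 202 - (1/2)q_X, so π_X = (202 - (1/2)q_X)q_X - 84q_X.
Maximising: ∂π_X/∂q_X = 118 - q_X = 0, giving q_X = 118.
Then q_E = (240 - 118)/2 = 61.

61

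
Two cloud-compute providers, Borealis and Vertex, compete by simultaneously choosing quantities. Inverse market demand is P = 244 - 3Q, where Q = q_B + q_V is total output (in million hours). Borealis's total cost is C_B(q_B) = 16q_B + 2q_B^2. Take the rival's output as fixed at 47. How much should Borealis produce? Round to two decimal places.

With the rival's output fixed at 47, Borealis's profit is π_B = (244 - 3·47 - 3q_B)q_B - (16q_B + 2q_B²) = (103 - 3q_B)q_B - (16q_B + 2q_B²).
∂π_B/∂q_B = 87 - 10q_B = 0, so q_B = 87/10.

8.70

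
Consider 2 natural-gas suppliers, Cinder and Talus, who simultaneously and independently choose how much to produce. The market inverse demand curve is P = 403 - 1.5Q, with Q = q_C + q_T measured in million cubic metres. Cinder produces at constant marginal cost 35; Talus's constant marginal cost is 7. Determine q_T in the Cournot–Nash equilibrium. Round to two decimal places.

Cinder's profit: π_C = (403 - 1.5Q)q_C - (35q_C). Setting ∂π_C/∂q_C = 0: 368 - 3q_C - (3/2)(q_T) = 0.
Talus's first-order condition: 396 - 3q_T - (3/2)(q_C) = 0.
Best responses: q_C = (368 - (3/2)q_T)/3, q_T = (396 - (3/2)q_C)/3.
Substituting one into the other gives q_C = 680/9 and q_T = 848/9.

94.22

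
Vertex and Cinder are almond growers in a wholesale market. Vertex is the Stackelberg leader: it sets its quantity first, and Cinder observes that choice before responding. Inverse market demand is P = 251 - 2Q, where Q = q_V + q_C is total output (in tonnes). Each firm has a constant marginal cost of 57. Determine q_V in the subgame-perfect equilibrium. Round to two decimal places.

48.50

Solve by backward induction. Given q_V, the follower Cinder maximises π_C = (251 - 2q_V - 2q_C)q_C - 57q_C.
Follower FOC: 194 - 2q_V - 4q_C = 0, so q_C(q_V) = (194 - 2q_V)/4.
The leader anticipates this reaction. Substituting into P = 251 - 2Q gives P = 154 - q_V, so π_V = (154 - q_V)q_V - 57q_V.
Leader FOC: 97 - 2q_V = 0, so q_V = 97/2.
Then q_C = (194 - 2·(97/2))/4 = 97/4.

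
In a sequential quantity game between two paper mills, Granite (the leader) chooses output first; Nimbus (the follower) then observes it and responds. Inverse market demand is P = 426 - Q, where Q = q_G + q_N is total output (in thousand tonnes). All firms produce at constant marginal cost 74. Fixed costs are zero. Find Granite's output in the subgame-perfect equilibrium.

Solve by backward induction. Given q_G, the follower Nimbus maximises π_N = (426 - q_G - q_N)q_N - 74q_N.
Follower FOC: 352 - q_G - 2q_N = 0, so q_N(q_G) = (352 - q_G)/2.
The leader anticipates this reaction. Substituting into P = 426 - Q gives P = 250 - (1/2)q_G, so π_G = (250 - (1/2)q_G)q_G - 74q_G.
Maximising: ∂π_G/∂q_G = 176 - q_G = 0, giving q_G = 176.
Then q_N = (352 - 176)/2 = 88.

176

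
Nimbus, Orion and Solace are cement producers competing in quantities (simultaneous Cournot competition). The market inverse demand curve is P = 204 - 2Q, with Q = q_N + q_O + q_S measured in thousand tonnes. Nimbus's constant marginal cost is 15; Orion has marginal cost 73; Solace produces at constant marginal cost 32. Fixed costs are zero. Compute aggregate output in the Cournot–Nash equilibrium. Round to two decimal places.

Nimbus's profit: π_N = (204 - 2Q)q_N - (15q_N). Setting ∂π_N/∂q_N = 0: 189 - 4q_N - 2(q_O + q_S) = 0.
Orion's profit: π_O = (204 - 2Q)q_O - (73q_O). Setting ∂π_O/∂q_O = 0: 131 - 4q_O - 2(q_N + q_S) = 0.
Solace's first-order condition: 172 - 4q_S - 2(q_N + q_O) = 0.
Adding the 3 conditions: 492 − 4Q − 4Q = 0, i.e. Q = 123/2.
Back-substituting: q_N = (189 − 123)/2 = 33, q_O = (131 − 123)/2 = 4, q_S = (172 − 123)/2 = 49/2.
Total output Q = 33 + 4 + 49/2 = 123/2.

61.50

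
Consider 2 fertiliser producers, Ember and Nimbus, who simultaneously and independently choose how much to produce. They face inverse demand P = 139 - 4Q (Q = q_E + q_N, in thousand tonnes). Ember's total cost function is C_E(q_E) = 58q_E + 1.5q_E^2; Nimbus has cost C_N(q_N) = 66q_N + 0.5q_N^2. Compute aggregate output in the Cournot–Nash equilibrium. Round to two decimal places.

Ember's profit: π_E = (139 - 4Q)q_E - (58q_E + (3/2)q_E²). Setting ∂π_E/∂q_E = 0: 81 - 11q_E - 4(q_N) = 0.
Nimbus's first-order condition: 73 - 9q_N - 4(q_E) = 0.
Best responses: q_E = (81 - 4q_N)/11, q_N = (73 - 4q_E)/9.
Solving the pair: q_E = 437/83, q_N = 479/83.
Total output Q = 437/83 + 479/83 = 916/83.

11.04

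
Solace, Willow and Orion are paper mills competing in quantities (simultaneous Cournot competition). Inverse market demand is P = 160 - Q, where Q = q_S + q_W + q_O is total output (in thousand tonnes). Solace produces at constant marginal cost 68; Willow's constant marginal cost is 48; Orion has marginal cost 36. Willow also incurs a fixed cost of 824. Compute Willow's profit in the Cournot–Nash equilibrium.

76

Solace's profit: π_S = (160 - Q)q_S - (68q_S). Setting ∂π_S/∂q_S = 0: 92 - 2q_S - (q_W + q_O) = 0.
Willow's first-order condition: 112 - 2q_W - (q_S + q_O) = 0.
Orion's profit: π_O = (160 - Q)q_O - (36q_O). Setting ∂π_O/∂q_O = 0: 124 - 2q_O - (q_S + q_W) = 0.
Adding the 3 conditions: 328 − 2Q − 2Q = 0, i.e. Q = 82.
Back-substituting: q_S = (92 − 82) = 10, q_W = (112 − 82) = 30, q_O = (124 − 82) = 42.
Price P = 160 - 82 = 78.
Willow's profit: (78 - 48)·30 - 824 = 76.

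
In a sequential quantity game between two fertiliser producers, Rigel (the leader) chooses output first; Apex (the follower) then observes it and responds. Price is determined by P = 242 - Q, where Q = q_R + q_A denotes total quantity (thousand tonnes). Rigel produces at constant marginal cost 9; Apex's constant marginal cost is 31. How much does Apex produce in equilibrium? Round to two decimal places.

41.75

Solve by backward induction. Given q_R, the follower Apex maximises π_A = (242 - q_R - q_A)q_A - 31q_A.
Setting the follower's marginal profit to zero, 211 - q_R - 2q_A = 0, i.e. q_A = (211 - q_R)/2.
The leader anticipates this reaction. Substituting into P = 242 - Q gives P = 273/2 - (1/2)q_R, so π_R = (273/2 - (1/2)q_R)q_R - 9q_R.
The leader's first-order condition 255/2 - q_R = 0 yields q_R = 255/2.
Then q_A = (211 - 255/2)/2 = 167/4.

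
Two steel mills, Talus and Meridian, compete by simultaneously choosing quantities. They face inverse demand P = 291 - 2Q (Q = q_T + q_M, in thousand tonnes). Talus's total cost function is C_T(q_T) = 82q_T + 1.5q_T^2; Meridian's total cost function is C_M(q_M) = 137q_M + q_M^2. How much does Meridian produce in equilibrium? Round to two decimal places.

Talus's profit: π_T = (291 - 2Q)q_T - (82q_T + (3/2)q_T²). Setting ∂π_T/∂q_T = 0: 209 - 7q_T - 2(q_M) = 0.
Meridian's first-order condition: 154 - 6q_M - 2(q_T) = 0.
So q_T = (209 - 2q_M)/7 and q_M = (154 - 2q_T)/6.
Substituting one into the other gives q_T = 473/19 and q_M = 330/19.

17.37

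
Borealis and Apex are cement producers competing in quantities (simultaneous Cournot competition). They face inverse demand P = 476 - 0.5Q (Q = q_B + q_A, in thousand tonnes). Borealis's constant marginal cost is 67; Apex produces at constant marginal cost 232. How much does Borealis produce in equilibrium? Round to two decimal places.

Borealis's profit: π_B = (476 - 0.5Q)q_B - (67q_B). Setting ∂π_B/∂q_B = 0: 409 - q_B - (1/2)(q_A) = 0.
Apex's first-order condition: 244 - q_A - (1/2)(q_B) = 0.
Rearranging gives the reaction functions q_B = (409 - (1/2)q_A) and q_A = (244 - (1/2)q_B).
Substituting one into the other gives q_B = 1148/3 and q_A = 158/3.

382.67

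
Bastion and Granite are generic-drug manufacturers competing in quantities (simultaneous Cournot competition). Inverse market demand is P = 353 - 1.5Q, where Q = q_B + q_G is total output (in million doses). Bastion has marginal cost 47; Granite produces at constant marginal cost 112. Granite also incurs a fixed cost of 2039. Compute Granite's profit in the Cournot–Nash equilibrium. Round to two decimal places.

Bastion's profit: π_B = (353 - 1.5Q)q_B - (47q_B). Setting ∂π_B/∂q_B = 0: 306 - 3q_B - (3/2)(q_G) = 0.
Granite's first-order condition: 241 - 3q_G - (3/2)(q_B) = 0.
Best responses: q_B = (306 - (3/2)q_G)/3, q_G = (241 - (3/2)q_B)/3.
Substituting one into the other gives q_B = 742/9 and q_G = 352/9.
Price P = 353 - (3/2)·(1094/9) = 512/3.
Granite's profit: (512/3 - 112)·(352/9) - 2039 = 255.5185.

255.52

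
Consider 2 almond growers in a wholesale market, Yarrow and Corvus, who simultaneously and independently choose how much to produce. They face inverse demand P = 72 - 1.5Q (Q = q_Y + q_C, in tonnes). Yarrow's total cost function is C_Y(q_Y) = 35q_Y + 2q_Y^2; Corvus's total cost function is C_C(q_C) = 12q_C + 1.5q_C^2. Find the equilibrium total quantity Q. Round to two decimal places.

Yarrow's profit: π_Y = (72 - 1.5Q)q_Y - (35q_Y + 2q_Y²). Setting ∂π_Y/∂q_Y = 0: 37 - 7q_Y - (3/2)(q_C) = 0.
Corvus's first-order condition: 60 - 6q_C - (3/2)(q_Y) = 0.
Best responses: q_Y = (37 - (3/2)q_C)/7, q_C = (60 - (3/2)q_Y)/6.
Solving the pair: q_Y = 176/53, q_C = 486/53.
Total output Q = 176/53 + 486/53 = 662/53.

12.49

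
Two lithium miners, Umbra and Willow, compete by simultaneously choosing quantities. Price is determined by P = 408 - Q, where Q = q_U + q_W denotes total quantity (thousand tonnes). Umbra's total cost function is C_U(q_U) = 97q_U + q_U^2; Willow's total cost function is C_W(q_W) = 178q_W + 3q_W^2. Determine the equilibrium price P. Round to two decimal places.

Umbra's profit: π_U = (408 - Q)q_U - (97q_U + q_U²). Setting ∂π_U/∂q_U = 0: 311 - 4q_U - (q_W) = 0.
Willow's first-order condition: 230 - 8q_W - (q_U) = 0.
Best responses: q_U = (311 - q_W)/4, q_W = (230 - q_U)/8.
Substituting one into the other gives q_U = 72.8387 and q_W = 609/31.
Total output Q = 92.4839, so price P = 408 - 92.4839 = 315.5161.

315.52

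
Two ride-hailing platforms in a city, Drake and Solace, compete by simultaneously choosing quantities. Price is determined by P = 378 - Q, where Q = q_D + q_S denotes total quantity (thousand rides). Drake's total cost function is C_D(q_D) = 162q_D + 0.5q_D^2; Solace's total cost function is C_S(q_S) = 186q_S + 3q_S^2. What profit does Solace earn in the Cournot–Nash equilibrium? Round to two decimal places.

979.96

Drake's profit: π_D = (378 - Q)q_D - (162q_D + (1/2)q_D²). Setting ∂π_D/∂q_D = 0: 216 - 3q_D - (q_S) = 0.
Solace's first-order condition: 192 - 8q_S - (q_D) = 0.
Rearranging gives the reaction functions q_D = (216 - q_S)/3 and q_S = (192 - q_D)/8.
Solving the pair: q_D = 1536/23, q_S = 360/23.
Price P = 378 - 1896/23 = 295.5652.
Solace's profit: 295.5652·(360/23) - 186·(360/23) - 3(360/23)² = 979.9622.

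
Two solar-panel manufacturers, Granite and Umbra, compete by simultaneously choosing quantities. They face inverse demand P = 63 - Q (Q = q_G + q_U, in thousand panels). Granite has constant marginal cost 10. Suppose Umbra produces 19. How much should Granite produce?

With the rival's output fixed at 19, Granite's profit is π_G = (63 - 19 - q_G)q_G - (10q_G) = (44 - q_G)q_G - (10q_G).
∂π_G/∂q_G = 34 - 2q_G = 0, so q_G = 17.

17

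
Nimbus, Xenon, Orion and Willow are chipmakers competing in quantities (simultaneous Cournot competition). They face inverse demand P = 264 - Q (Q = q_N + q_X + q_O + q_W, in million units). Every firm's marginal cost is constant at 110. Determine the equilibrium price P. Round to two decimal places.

A representative firm's profit is π_i = q_i(264 - Q) - 110q_i.
First-order condition (treating rivals' output as given): 154 - 2q_i - Σ_{j≠i} q_j = 0.
With identical firms every q_j equals q_i, so Σ_{j≠i} q_j = 3q_i and 154 = 5q_i, giving q_i = 154/5.
Total output Q = 616/5, so price P = 264 - 616/5 = 704/5.

140.80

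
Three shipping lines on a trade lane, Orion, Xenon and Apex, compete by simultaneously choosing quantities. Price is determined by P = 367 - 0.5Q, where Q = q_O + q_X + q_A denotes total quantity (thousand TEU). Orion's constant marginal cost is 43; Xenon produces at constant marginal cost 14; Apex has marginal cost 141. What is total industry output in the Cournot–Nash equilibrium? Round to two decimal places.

Orion's profit: π_O = (367 - 0.5Q)q_O - (43q_O). Setting ∂π_O/∂q_O = 0: 324 - q_O - (1/2)(q_X + q_A) = 0.
Xenon's profit: π_X = (367 - 0.5Q)q_X - (14q_X). Setting ∂π_X/∂q_X = 0: 353 - q_X - (1/2)(q_O + q_A) = 0.
Apex's first-order condition: 226 - q_A - (1/2)(q_O + q_X) = 0.
Summing all 3 equations gives 903 − 2Q = 0, hence Q = 903/2.
Back-substituting: q_O = (324 − 903/4)/(1/2) = 393/2, q_X = (353 − 903/4)/(1/2) = 509/2, q_A = (226 − 903/4)/(1/2) = 1/2.
Total output Q = 393/2 + 509/2 + 1/2 = 903/2.

451.50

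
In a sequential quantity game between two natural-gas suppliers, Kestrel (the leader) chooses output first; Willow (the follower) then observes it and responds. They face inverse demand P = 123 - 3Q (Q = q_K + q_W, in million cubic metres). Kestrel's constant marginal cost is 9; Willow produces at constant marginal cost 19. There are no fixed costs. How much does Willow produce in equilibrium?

The follower Willow best-responds to any q_K: π_W = (123 - 3Q)q_W - 19q_W.
Follower FOC: 104 - 3q_K - 6q_W = 0, so q_W(q_K) = (104 - 3q_K)/6.
The leader anticipates this reaction. Substituting into P = 123 - 3Q gives P = 71 - (3/2)q_K, so π_K = (71 - (3/2)q_K)q_K - 9q_K.
The leader's first-order condition 62 - 3q_K = 0 yields q_K = 62/3.
Then q_W = (104 - 3·(62/3))/6 = 7.

7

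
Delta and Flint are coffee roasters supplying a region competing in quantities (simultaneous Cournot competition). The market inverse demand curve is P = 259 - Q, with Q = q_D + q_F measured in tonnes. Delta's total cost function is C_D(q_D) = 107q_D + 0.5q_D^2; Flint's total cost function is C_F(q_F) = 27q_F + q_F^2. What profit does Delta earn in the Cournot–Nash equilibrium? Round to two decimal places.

Delta's profit: π_D = (259 - Q)q_D - (107q_D + (1/2)q_D²). Setting ∂π_D/∂q_D = 0: 152 - 3q_D - (q_F) = 0.
Flint's first-order condition: 232 - 4q_F - (q_D) = 0.
So q_D = (152 - q_F)/3 and q_F = (232 - q_D)/4.
Solving the pair: q_D = 376/11, q_F = 544/11.
Price P = 259 - 920/11 = 1929/11.
Delta's profit: (1929/11)·(376/11) - 107·(376/11) - (1/2)(376/11)² = 1752.5950.

1752.60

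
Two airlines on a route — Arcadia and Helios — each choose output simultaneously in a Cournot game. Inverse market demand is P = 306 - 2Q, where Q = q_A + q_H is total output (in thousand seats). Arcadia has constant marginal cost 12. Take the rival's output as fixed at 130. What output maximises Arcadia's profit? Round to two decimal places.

8.50

With the rival's output fixed at 130, Arcadia's profit is π_A = (306 - 2·130 - 2q_A)q_A - (12q_A) = (46 - 2q_A)q_A - (12q_A).
∂π_A/∂q_A = 34 - 4q_A = 0, so q_A = 17/2.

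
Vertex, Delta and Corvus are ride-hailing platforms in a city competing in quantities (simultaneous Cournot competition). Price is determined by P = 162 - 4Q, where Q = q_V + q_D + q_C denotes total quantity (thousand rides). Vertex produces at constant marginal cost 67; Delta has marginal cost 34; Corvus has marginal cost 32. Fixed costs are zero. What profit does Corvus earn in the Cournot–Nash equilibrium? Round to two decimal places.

Vertex's profit: π_V = (162 - 4Q)q_V - (67q_V). Setting ∂π_V/∂q_V = 0: 95 - 8q_V - 4(q_D + q_C) = 0.
Delta's first-order condition: 128 - 8q_D - 4(q_V + q_C) = 0.
Corvus's first-order condition: 130 - 8q_C - 4(q_V + q_D) = 0.
Adding the 3 conditions: 353 − 8Q − 8Q = 0, i.e. Q = 353/16.
Back-substituting: q_V = (95 − 353/4)/4 = 27/16, q_D = (128 − 353/4)/4 = 159/16, q_C = (130 − 353/4)/4 = 167/16.
Price P = 162 - 4·(353/16) = 295/4.
Corvus's profit: (295/4 - 32)·(167/16) = 435.7656.

435.77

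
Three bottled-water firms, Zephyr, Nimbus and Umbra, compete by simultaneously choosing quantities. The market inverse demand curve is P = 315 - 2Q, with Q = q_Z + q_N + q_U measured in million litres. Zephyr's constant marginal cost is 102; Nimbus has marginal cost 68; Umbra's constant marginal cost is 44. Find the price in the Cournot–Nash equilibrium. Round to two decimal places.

132.25

Zephyr's profit: π_Z = (315 - 2Q)q_Z - (102q_Z). Setting ∂π_Z/∂q_Z = 0: 213 - 4q_Z - 2(q_N + q_U) = 0.
Nimbus's first-order condition: 247 - 4q_N - 2(q_Z + q_U) = 0.
Umbra's first-order condition: 271 - 4q_U - 2(q_Z + q_N) = 0.
Adding the 3 conditions: 731 − 4Q − 4Q = 0, i.e. Q = 731/8.
Back-substituting: q_Z = (213 − 731/4)/2 = 121/8, q_N = (247 − 731/4)/2 = 257/8, q_U = (271 − 731/4)/2 = 353/8.
Total output Q = 731/8, so price P = 315 - 2·(731/8) = 529/4.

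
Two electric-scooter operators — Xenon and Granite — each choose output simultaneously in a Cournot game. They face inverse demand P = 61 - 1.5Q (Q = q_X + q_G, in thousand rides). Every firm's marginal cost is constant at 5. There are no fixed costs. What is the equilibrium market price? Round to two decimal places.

Each firm earns π_i = (61 - 1.5Q)q_i - 5q_i.
Setting ∂π_i/∂q_i = 0 with rivals' quantities fixed: 56 - 3q_i - (3/2)q_j = 0.
With identical firms every q_j equals q_i, so q_j = q_i and 56 = (9/2)q_i, giving q_i = 112/9.
Total output Q = 224/9, so price P = 61 - (3/2)·(224/9) = 71/3.

23.67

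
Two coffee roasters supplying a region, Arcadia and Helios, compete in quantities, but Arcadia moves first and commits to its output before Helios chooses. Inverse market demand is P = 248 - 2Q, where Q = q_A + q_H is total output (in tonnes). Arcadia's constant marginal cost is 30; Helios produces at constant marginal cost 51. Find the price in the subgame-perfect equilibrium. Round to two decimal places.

89.75

The follower Helios best-responds to any q_A: π_H = (248 - 2Q)q_H - 51q_H.
Setting the follower's marginal profit to zero, 197 - 2q_A - 4q_H = 0, i.e. q_H = (197 - 2q_A)/4.
The leader anticipates this reaction. Substituting into P = 248 - 2Q gives P = 299/2 - q_A, so π_A = (299/2 - q_A)q_A - 30q_A.
The leader's first-order condition 239/2 - 2q_A = 0 yields q_A = 239/4.
Then q_H = (197 - 2·(239/4))/4 = 155/8.
Total output Q = 633/8, so price P = 248 - 2·(633/8) = 359/4.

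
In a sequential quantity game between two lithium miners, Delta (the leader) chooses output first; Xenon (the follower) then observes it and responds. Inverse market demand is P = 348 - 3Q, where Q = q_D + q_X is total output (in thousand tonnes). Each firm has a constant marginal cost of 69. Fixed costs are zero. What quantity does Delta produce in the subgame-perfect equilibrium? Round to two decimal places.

Solve by backward induction. Given q_D, the follower Xenon maximises π_X = (348 - 3q_D - 3q_X)q_X - 69q_X.
Setting the follower's marginal profit to zero, 279 - 3q_D - 6q_X = 0, i.e. q_X = (279 - 3q_D)/6.
Delta substitutes q_X(q_D) into its own profit: π_D = q_D(348 - 3q_D - (279 - 3q_D)/2) - 69q_D = (417/2 - (3/2)q_D)q_D - 69q_D.
Leader FOC: 279/2 - 3q_D = 0, so q_D = 93/2.
Then q_X = (279 - 3·(93/2))/6 = 93/4.

46.50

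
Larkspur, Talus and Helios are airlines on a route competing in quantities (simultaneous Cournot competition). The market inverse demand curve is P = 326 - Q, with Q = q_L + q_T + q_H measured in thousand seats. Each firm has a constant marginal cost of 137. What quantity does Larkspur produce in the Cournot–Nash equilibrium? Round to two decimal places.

Each firm earns π_i = (326 - Q)q_i - 137q_i.
First-order condition (treating rivals' output as given): 189 - 2q_i - Σ_{j≠i} q_j = 0.
With identical firms every q_j equals q_i, so Σ_{j≠i} q_j = 2q_i and 189 = 4q_i, giving q_i = 189/4.

47.25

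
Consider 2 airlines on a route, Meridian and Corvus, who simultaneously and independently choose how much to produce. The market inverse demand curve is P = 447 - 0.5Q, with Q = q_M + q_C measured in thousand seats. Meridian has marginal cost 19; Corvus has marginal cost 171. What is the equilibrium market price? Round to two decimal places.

212.33

Meridian's profit: π_M = (447 - 0.5Q)q_M - (19q_M). Setting ∂π_M/∂q_M = 0: 428 - q_M - (1/2)(q_C) = 0.
Corvus's profit: π_C = (447 - 0.5Q)q_C - (171q_C). Setting ∂π_C/∂q_C = 0: 276 - q_C - (1/2)(q_M) = 0.
So q_M = (428 - (1/2)q_C) and q_C = (276 - (1/2)q_M).
Substituting one into the other gives q_M = 1160/3 and q_C = 248/3.
Total output Q = 1408/3, so price P = 447 - (1/2)·(1408/3) = 637/3.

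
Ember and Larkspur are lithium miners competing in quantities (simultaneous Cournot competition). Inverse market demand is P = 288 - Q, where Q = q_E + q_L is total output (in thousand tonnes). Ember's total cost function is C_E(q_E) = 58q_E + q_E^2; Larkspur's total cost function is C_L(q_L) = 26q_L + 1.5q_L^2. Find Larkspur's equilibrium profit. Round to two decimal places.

4633.82

Ember's profit: π_E = (288 - Q)q_E - (58q_E + q_E²). Setting ∂π_E/∂q_E = 0: 230 - 4q_E - (q_L) = 0.
Larkspur's first-order condition: 262 - 5q_L - (q_E) = 0.
Best responses: q_E = (230 - q_L)/4, q_L = (262 - q_E)/5.
Substituting one into the other gives q_E = 888/19 and q_L = 818/19.
Price P = 288 - 1706/19 = 198.2105.
Larkspur's profit: 198.2105·(818/19) - 26·(818/19) - (3/2)(818/19)² = 4633.8227.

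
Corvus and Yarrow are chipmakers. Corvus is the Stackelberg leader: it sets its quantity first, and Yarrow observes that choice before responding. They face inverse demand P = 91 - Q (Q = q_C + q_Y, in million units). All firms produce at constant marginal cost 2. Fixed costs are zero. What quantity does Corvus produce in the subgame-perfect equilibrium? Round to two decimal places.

Solve by backward induction. Given q_C, the follower Yarrow maximises π_Y = (91 - q_C - q_Y)q_Y - 2q_Y.
Setting the follower's marginal profit to zero, 89 - q_C - 2q_Y = 0, i.e. q_Y = (89 - q_C)/2.
The leader anticipates this reaction. Substituting into P = 91 - Q gives P = 93/2 - (1/2)q_C, so π_C = (93/2 - (1/2)q_C)q_C - 2q_C.
The leader's first-order condition 89/2 - q_C = 0 yields q_C = 89/2.
Then q_Y = (89 - 89/2)/2 = 89/4.

44.50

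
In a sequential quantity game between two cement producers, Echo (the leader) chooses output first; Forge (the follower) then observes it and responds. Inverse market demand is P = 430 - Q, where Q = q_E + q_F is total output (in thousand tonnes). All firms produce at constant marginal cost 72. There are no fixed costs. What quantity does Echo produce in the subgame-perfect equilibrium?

Solve by backward induction. Given q_E, the follower Forge maximises π_F = (430 - q_E - q_F)q_F - 72q_F.
Follower FOC: 358 - q_E - 2q_F = 0, so q_F(q_E) = (358 - q_E)/2.
Echo substitutes q_F(q_E) into its own profit: π_E = q_E(430 - q_E - (358 - q_E)/2) - 72q_E = (251 - (1/2)q_E)q_E - 72q_E.
The leader's first-order condition 179 - q_E = 0 yields q_E = 179.
Then q_F = (358 - 179)/2 = 179/2.

179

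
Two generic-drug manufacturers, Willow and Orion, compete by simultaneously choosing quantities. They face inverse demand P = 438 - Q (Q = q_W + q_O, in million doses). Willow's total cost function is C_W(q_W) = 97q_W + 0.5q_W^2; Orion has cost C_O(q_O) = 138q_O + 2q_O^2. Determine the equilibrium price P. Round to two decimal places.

Willow's profit: π_W = (438 - Q)q_W - (97q_W + (1/2)q_W²). Setting ∂π_W/∂q_W = 0: 341 - 3q_W - (q_O) = 0.
Orion's first-order condition: 300 - 6q_O - (q_W) = 0.
Rearranging gives the reaction functions q_W = (341 - q_O)/3 and q_O = (300 - q_W)/6.
Substituting one into the other gives q_W = 1746/17 and q_O = 559/17.
Total output Q = 135.5882, so price P = 438 - 135.5882 = 302.4118.

302.41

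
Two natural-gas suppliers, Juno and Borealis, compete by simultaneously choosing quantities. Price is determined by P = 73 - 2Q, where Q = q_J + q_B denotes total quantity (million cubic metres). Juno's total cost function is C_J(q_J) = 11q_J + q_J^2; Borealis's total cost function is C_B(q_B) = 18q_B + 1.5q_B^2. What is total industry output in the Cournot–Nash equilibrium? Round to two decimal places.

13.95

Juno's profit: π_J = (73 - 2Q)q_J - (11q_J + q_J²). Setting ∂π_J/∂q_J = 0: 62 - 6q_J - 2(q_B) = 0.
Borealis's first-order condition: 55 - 7q_B - 2(q_J) = 0.
Best responses: q_J = (62 - 2q_B)/6, q_B = (55 - 2q_J)/7.
Substituting one into the other gives q_J = 162/19 and q_B = 103/19.
Total output Q = 162/19 + 103/19 = 265/19.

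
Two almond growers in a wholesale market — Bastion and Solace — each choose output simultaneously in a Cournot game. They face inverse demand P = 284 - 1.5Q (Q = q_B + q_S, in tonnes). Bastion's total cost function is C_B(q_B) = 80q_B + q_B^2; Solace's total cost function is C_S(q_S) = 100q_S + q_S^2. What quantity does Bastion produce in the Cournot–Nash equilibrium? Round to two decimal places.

Bastion's profit: π_B = (284 - 1.5Q)q_B - (80q_B + q_B²). Setting ∂π_B/∂q_B = 0: 204 - 5q_B - (3/2)(q_S) = 0.
Solace's first-order condition: 184 - 5q_S - (3/2)(q_B) = 0.
So q_B = (204 - (3/2)q_S)/5 and q_S = (184 - (3/2)q_B)/5.
Solving the pair: q_B = 32.7033, q_S = 26.9890.

32.70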